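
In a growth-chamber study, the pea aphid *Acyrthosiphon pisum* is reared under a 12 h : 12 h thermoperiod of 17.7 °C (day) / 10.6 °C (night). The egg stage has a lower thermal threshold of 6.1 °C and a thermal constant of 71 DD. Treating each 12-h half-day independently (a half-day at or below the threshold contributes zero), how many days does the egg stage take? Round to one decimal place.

8.8 days

Day half: max(0, 17.7 − 6.1) × 0.5 = 11.6 × 0.5 = 5.80 DD.
Night half: max(0, 10.6 − 6.1) × 0.5 = 4.5 × 0.5 = 2.25 DD.
Per 24 h: 8.05 DD/day.
Duration = 71 / 8.05 = 8.820 ≈ 8.8 days.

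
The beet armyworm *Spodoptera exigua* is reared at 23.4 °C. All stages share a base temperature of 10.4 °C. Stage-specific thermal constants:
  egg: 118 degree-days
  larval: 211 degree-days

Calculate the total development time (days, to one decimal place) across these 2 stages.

Daily accumulation at 23.4 °C = 23.4 − 10.4 = 13.0 DD/day.
Total K = 118 + 211 = 329 DD.
Total duration = 329 / 13.0 = 25.308 ≈ 25.3 days.

25.3 days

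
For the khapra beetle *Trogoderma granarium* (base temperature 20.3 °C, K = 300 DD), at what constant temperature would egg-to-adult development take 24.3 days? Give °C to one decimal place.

Required daily accumulation = 300 / 24.3 = 12.346 DD/day.
T = T_base + 12.346 = 20.3 + 12.346 = 32.646 ≈ 32.6 °C.

32.6 °C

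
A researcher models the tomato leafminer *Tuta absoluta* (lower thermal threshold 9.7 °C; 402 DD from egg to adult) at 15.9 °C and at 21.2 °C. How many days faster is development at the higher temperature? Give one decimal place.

At 15.9 °C: 402 / (15.9 − 9.7) = 402 / 6.2 = 64.839 d.
At 21.2 °C: 402 / (21.2 − 9.7) = 402 / 11.5 = 34.957 d.
Difference = |64.839 − 34.957| = 29.882 ≈ 29.9 days.

29.9 days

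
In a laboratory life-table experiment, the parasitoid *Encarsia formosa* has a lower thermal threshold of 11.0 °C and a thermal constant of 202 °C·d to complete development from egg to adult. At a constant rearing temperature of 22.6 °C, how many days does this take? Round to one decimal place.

Daily accumulation = 22.6 − 11.0 = 11.6 DD/day.
Duration = 202 / 11.6 = 17.414 ≈ 17.4 days.

17.4 days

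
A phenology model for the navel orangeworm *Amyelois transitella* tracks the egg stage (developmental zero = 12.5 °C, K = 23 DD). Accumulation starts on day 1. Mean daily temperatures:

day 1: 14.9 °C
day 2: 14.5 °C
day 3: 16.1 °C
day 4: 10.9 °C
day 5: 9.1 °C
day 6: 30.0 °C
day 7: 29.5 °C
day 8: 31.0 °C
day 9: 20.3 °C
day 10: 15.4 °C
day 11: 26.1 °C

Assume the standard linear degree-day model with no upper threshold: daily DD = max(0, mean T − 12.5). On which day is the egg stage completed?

day 6

Daily DD above 12.5 °C: 2.4, 2.0, 3.6, 0.0, 0.0, 17.5, 17.0, 18.5, 7.8, 2.9, 13.6.
Cumulative: 2.4, 4.4, 8.0, 8.0, 8.0, 25.5, 42.5, 61.0, 68.8, 71.7, 85.3.
The total first reaches 23 DD on day 6.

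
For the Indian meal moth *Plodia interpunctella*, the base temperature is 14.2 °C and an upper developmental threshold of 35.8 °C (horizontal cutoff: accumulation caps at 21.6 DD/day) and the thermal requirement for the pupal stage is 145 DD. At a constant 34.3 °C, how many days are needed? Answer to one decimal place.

7.2 days

Daily accumulation = 34.3 − 14.2 = 20.1 DD/day.
Duration = 145 / 20.1 = 7.214 ≈ 7.2 days.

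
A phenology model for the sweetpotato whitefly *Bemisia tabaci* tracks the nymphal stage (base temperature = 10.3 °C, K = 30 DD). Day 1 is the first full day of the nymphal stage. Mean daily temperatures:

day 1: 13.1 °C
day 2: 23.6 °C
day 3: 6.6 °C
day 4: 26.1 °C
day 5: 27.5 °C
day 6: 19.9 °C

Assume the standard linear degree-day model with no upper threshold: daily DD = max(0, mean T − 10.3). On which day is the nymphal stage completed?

day 4

Daily DD above 10.3 °C: 2.8, 13.3, 0.0, 15.8, 17.2, 9.6.
Cumulative: 2.8, 16.1, 16.1, 31.9, 49.1, 58.7.
The total first reaches 30 DD on day 4.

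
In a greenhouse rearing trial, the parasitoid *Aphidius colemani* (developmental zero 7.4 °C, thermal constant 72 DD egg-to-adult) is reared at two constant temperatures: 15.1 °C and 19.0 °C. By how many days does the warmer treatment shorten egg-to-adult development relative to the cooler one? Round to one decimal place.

At 15.1 °C: 72 / (15.1 − 7.4) = 72 / 7.7 = 9.351 d.
At 19.0 °C: 72 / (19.0 − 7.4) = 72 / 11.6 = 6.207 d.
Difference = |9.351 − 6.207| = 3.144 ≈ 3.1 days.

3.1 days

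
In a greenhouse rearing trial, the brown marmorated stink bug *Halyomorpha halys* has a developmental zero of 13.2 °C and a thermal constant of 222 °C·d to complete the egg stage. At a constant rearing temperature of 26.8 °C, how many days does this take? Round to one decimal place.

Daily accumulation = 26.8 − 13.2 = 13.6 DD/day.
Duration = 222 / 13.6 = 16.324 ≈ 16.3 days.

16.3 days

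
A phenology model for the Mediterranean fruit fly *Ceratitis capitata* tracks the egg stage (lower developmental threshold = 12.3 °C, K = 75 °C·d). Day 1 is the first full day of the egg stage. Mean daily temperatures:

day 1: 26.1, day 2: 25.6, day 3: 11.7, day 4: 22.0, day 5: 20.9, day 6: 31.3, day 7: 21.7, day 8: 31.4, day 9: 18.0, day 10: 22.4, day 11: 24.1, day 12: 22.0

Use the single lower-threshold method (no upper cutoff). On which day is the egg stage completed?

day 8

Daily DD above 12.3 °C: 13.8, 13.3, 0.0, 9.7, 8.6, 19.0, 9.4, 19.1, 5.7, 10.1, 11.8, 9.7.
Cumulative: 13.8, 27.1, 27.1, 36.8, 45.4, 64.4, 73.8, 92.9, 98.6, 108.7, 120.5, 130.2.
The total first reaches 75 DD on day 8.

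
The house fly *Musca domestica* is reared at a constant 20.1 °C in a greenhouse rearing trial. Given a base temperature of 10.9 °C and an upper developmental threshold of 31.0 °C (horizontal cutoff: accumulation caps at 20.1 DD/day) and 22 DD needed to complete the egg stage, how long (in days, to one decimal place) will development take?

Daily accumulation = 20.1 − 10.9 = 9.2 DD/day.
Duration = 22 / 9.2 = 2.391 ≈ 2.4 days.

2.4 days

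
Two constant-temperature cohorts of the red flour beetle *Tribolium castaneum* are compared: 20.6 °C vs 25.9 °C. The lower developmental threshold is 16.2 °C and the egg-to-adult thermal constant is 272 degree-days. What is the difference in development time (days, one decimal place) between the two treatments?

33.8 days

At 20.6 °C: 272 / (20.6 − 16.2) = 272 / 4.4 = 61.818 d.
At 25.9 °C: 272 / (25.9 − 16.2) = 272 / 9.7 = 28.041 d.
Difference = |61.818 − 28.041| = 33.777 ≈ 33.8 days.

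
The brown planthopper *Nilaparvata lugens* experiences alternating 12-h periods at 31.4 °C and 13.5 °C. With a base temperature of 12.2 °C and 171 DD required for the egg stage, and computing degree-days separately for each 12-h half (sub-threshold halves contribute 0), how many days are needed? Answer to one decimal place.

16.7 days

Day half: max(0, 31.4 − 12.2) × 0.5 = 19.2 × 0.5 = 9.60 DD.
Night half: max(0, 13.5 − 12.2) × 0.5 = 1.3 × 0.5 = 0.65 DD.
Per 24 h: 10.25 DD/day.
Duration = 171 / 10.25 = 16.683 ≈ 16.7 days.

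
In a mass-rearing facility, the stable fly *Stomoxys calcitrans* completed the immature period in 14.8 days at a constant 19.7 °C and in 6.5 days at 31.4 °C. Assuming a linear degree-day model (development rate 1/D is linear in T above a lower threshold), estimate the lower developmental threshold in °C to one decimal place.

10.5 °C

Equal thermal constants: D₁(T₁ − T_b) = D₂(T₂ − T_b).
14.8·(19.7 − T_b) = 6.5·(31.4 − T_b)
T_b = (14.8·19.7 − 6.5·31.4) / (14.8 − 6.5) = 87.46 / 8.3 = 10.537 °C ≈ 10.5 °C.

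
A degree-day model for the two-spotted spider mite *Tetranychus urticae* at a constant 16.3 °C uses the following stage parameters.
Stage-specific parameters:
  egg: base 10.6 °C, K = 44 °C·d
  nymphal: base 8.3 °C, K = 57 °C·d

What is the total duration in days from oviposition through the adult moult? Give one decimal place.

14.8 days

egg: 44 / (16.3 − 10.6) = 44 / 5.7 = 7.719 d.
nymphal: 57 / (16.3 − 8.3) = 57 / 8.0 = 7.125 d.
Sum = 14.844 ≈ 14.8 days.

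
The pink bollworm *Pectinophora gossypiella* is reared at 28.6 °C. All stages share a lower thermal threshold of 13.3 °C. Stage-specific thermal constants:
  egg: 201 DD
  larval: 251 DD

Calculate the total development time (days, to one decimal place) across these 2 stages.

Daily accumulation at 28.6 °C = 28.6 − 13.3 = 15.3 DD/day.
Total K = 201 + 251 = 452 DD.
Total duration = 452 / 15.3 = 29.542 ≈ 29.5 days.

29.5 days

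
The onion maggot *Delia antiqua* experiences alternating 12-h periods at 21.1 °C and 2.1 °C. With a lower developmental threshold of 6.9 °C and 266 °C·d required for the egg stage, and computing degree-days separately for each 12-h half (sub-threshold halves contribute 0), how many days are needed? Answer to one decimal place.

37.5 days

Day half: max(0, 21.1 − 6.9) × 0.5 = 14.2 × 0.5 = 7.10 DD.
Night half: max(0, 2.1 − 6.9) × 0.5 = 0.0 × 0.5 = 0.00 DD.
Per 24 h: 7.10 DD/day.
Duration = 266 / 7.10 = 37.465 ≈ 37.5 days.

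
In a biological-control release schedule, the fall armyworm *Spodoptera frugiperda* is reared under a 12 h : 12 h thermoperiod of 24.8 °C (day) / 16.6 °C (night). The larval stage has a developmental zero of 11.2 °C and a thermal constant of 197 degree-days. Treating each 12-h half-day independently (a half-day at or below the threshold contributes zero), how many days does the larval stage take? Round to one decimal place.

Day half: max(0, 24.8 − 11.2) × 0.5 = 13.6 × 0.5 = 6.80 DD.
Night half: max(0, 16.6 − 11.2) × 0.5 = 5.4 × 0.5 = 2.70 DD.
Per 24 h: 9.50 DD/day.
Duration = 197 / 9.50 = 20.737 ≈ 20.7 days.

20.7 days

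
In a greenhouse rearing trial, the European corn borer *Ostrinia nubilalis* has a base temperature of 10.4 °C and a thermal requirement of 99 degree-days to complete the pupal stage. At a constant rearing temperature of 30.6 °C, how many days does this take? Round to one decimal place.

Daily accumulation = 30.6 − 10.4 = 20.2 DD/day.
Duration = 99 / 20.2 = 4.901 ≈ 4.9 days.

4.9 days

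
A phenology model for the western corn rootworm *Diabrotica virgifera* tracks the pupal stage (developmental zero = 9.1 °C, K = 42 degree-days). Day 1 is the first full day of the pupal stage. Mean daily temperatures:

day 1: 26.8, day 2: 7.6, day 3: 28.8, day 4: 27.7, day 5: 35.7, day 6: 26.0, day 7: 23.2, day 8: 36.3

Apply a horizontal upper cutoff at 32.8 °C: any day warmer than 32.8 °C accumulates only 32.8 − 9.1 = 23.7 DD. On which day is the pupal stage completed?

Daily DD above 9.1 °C (capped at 23.7): 17.7, 0.0, 19.7, 18.6, 23.7, 16.9, 14.1, 23.7.
Cumulative: 17.7, 17.7, 37.4, 56.0, 79.7, 96.6, 110.7, 134.4.
The total first reaches 42 DD on day 4.

day 4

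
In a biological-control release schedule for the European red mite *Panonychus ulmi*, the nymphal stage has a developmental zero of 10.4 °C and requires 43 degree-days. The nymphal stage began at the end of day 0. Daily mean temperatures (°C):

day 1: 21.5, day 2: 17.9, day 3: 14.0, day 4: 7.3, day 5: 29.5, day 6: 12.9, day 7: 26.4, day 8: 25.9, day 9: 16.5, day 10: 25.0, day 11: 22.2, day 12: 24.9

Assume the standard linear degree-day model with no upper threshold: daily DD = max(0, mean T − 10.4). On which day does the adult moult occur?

day 6

Daily DD above 10.4 °C: 11.1, 7.5, 3.6, 0.0, 19.1, 2.5, 16.0, 15.5, 6.1, 14.6, 11.8, 14.5.
Cumulative: 11.1, 18.6, 22.2, 22.2, 41.3, 43.8, 59.8, 75.3, 81.4, 96.0, 107.8, 122.3.
The total first reaches 43 DD on day 6.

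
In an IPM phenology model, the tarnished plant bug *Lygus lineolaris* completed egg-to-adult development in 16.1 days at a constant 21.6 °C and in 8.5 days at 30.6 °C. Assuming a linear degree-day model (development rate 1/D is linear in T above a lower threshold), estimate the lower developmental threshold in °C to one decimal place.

Linear rate model ⇒ the product D·(T − T_b) is constant across temperatures.
16.1·(21.6 − T_b) = 8.5·(30.6 − T_b)
T_b = (16.1·21.6 − 8.5·30.6) / (16.1 − 8.5) = 87.66 / 7.6 = 11.534 °C ≈ 11.5 °C.

11.5 °C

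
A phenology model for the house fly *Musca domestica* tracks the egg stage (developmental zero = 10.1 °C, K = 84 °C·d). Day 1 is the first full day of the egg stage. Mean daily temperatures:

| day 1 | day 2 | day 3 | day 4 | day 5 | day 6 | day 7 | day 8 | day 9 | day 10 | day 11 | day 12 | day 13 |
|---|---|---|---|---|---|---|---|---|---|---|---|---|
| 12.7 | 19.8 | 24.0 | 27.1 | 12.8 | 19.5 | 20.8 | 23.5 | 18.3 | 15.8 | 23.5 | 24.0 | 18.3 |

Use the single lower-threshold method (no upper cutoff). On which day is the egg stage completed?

Daily DD above 10.1 °C: 2.6, 9.7, 13.9, 17.0, 2.7, 9.4, 10.7, 13.4, 8.2, 5.7, 13.4, 13.9, 8.2.
Cumulative: 2.6, 12.3, 26.2, 43.2, 45.9, 55.3, 66.0, 79.4, 87.6, 93.3, 106.7, 120.6, 128.8.
The total first reaches 84 DD on day 9.

day 9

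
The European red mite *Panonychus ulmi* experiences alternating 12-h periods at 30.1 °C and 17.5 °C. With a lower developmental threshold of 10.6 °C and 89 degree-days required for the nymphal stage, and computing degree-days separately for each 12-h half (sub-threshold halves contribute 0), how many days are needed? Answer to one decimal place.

Day half: max(0, 30.1 − 10.6) × 0.5 = 19.5 × 0.5 = 9.75 DD.
Night half: max(0, 17.5 − 10.6) × 0.5 = 6.9 × 0.5 = 3.45 DD.
Per 24 h: 13.20 DD/day.
Duration = 89 / 13.20 = 6.742 ≈ 6.7 days.

6.7 days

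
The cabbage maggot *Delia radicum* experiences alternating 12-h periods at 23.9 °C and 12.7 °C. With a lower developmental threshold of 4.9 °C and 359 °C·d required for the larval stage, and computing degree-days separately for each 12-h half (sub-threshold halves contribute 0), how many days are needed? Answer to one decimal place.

Day half: max(0, 23.9 − 4.9) × 0.5 = 19.0 × 0.5 = 9.50 DD.
Night half: max(0, 12.7 − 4.9) × 0.5 = 7.8 × 0.5 = 3.90 DD.
Per 24 h: 13.40 DD/day.
Duration = 359 / 13.40 = 26.791 ≈ 26.8 days.

26.8 days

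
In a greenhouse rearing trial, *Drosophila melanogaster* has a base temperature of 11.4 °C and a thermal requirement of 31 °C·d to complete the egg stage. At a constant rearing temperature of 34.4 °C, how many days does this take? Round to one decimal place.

1.3 days

Daily accumulation = 34.4 − 11.4 = 23.0 DD/day.
Duration = 31 / 23.0 = 1.348 ≈ 1.3 days.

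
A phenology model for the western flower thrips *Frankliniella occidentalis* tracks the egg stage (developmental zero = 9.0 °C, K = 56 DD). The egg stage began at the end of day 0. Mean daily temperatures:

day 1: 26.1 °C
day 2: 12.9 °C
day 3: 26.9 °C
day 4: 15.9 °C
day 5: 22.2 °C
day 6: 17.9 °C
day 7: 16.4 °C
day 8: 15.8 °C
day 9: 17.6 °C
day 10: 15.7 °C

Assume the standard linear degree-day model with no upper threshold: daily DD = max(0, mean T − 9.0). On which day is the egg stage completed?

day 5

Daily DD above 9.0 °C: 17.1, 3.9, 17.9, 6.9, 13.2, 8.9, 7.4, 6.8, 8.6, 6.7.
Cumulative: 17.1, 21.0, 38.9, 45.8, 59.0, 67.9, 75.3, 82.1, 90.7, 97.4.
The total first reaches 56 DD on day 5.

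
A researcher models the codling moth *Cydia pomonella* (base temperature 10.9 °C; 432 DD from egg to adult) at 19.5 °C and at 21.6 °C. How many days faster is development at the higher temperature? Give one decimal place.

9.9 days

At 19.5 °C: 432 / (19.5 − 10.9) = 432 / 8.6 = 50.233 d.
At 21.6 °C: 432 / (21.6 − 10.9) = 432 / 10.7 = 40.374 d.
Difference = |50.233 − 40.374| = 9.859 ≈ 9.9 days.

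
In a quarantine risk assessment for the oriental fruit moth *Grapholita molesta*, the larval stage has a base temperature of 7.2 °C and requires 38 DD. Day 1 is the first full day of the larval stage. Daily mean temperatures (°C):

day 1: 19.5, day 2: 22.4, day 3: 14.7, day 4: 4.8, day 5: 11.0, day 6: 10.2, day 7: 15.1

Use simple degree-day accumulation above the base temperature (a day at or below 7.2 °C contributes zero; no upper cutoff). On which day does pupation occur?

Daily DD above 7.2 °C: 12.3, 15.2, 7.5, 0.0, 3.8, 3.0, 7.9.
Cumulative: 12.3, 27.5, 35.0, 35.0, 38.8, 41.8, 49.7.
The total first reaches 38 DD on day 5.

day 5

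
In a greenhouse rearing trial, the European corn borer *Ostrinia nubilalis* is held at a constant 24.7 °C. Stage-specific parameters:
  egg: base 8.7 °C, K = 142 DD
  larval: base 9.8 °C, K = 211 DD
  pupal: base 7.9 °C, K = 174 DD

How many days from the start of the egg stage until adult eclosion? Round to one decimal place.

egg: 142 / (24.7 − 8.7) = 142 / 16.0 = 8.875 d.
larval: 211 / (24.7 − 9.8) = 211 / 14.9 = 14.161 d.
pupal: 174 / (24.7 − 7.9) = 174 / 16.8 = 10.357 d.
Sum = 33.393 ≈ 33.4 days.

33.4 days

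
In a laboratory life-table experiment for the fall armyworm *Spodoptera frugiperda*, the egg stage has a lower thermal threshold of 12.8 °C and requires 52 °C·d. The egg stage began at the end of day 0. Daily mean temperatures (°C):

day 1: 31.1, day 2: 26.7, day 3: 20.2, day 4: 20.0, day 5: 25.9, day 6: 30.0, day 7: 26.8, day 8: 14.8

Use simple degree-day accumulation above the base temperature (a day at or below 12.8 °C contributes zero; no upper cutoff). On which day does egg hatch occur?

day 5

Daily DD above 12.8 °C: 18.3, 13.9, 7.4, 7.2, 13.1, 17.2, 14.0, 2.0.
Cumulative: 18.3, 32.2, 39.6, 46.8, 59.9, 77.1, 91.1, 93.1.
The total first reaches 52 DD on day 5.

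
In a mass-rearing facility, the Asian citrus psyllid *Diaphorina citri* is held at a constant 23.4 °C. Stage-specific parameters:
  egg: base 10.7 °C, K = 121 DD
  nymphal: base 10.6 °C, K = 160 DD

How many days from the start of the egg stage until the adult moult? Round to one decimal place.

22.0 days

egg: 121 / (23.4 − 10.7) = 121 / 12.7 = 9.528 d.
nymphal: 160 / (23.4 − 10.6) = 160 / 12.8 = 12.500 d.
Sum = 22.028 ≈ 22.0 days.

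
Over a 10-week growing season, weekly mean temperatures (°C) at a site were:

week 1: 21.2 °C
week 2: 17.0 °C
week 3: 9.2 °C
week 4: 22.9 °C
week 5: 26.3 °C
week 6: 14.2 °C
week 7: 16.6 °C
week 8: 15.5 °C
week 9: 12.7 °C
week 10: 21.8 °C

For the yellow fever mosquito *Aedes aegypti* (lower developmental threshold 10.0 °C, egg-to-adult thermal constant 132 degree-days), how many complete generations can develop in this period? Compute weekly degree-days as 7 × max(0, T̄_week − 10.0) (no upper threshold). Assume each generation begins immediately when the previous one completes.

Weekly DD (7 × max(0, T̄ − 10.0)): 78.4, 49.0, 0.0, 90.3, 114.1, 29.4, 46.2, 38.5, 18.9, 82.6.
Season total = 547.4 DD.
Complete generations = ⌊547.4 / 132⌋ = 4.

4 generations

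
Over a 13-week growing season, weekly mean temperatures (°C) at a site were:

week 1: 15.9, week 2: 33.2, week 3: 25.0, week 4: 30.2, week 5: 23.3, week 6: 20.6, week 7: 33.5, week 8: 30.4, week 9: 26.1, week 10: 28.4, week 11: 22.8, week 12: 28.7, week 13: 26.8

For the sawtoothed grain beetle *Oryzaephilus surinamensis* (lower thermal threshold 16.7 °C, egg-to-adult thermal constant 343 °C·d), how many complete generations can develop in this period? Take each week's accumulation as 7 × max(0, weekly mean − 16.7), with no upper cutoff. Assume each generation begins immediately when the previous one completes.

2 generations

Weekly DD (7 × max(0, T̄ − 16.7)): 0.0, 115.5, 58.1, 94.5, 46.2, 27.3, 117.6, 95.9, 65.8, 81.9, 42.7, 84.0, 70.7.
Season total = 900.2 DD.
Complete generations = ⌊900.2 / 343⌋ = 2.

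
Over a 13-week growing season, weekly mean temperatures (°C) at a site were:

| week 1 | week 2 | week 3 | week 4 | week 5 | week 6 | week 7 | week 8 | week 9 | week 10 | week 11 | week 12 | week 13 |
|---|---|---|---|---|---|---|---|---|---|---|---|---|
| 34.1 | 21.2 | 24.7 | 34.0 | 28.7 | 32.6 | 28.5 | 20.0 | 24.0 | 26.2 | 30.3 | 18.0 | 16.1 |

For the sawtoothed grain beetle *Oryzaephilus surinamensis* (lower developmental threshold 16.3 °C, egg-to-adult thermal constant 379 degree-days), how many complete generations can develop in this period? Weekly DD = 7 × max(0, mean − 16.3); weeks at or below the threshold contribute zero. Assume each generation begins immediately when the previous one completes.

Weekly DD (7 × max(0, T̄ − 16.3)): 124.6, 34.3, 58.8, 123.9, 86.8, 114.1, 85.4, 25.9, 53.9, 69.3, 98.0, 11.9, 0.0.
Season total = 886.9 DD.
Complete generations = ⌊886.9 / 379⌋ = 2.

2 generations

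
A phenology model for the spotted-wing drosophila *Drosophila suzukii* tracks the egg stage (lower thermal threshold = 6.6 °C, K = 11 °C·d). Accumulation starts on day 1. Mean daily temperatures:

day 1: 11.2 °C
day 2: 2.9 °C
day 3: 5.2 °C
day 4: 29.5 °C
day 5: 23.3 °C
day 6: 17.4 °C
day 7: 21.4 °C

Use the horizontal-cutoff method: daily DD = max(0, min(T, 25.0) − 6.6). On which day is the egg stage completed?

Daily DD above 6.6 °C (capped at 18.4): 4.6, 0.0, 0.0, 18.4, 16.7, 10.8, 14.8.
Cumulative: 4.6, 4.6, 4.6, 23.0, 39.7, 50.5, 65.3.
The total first reaches 11 DD on day 4.

day 4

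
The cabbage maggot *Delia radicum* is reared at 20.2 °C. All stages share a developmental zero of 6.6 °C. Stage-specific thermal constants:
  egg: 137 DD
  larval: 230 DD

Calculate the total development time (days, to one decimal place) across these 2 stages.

27.0 days

Daily accumulation at 20.2 °C = 20.2 − 6.6 = 13.6 DD/day.
Total K = 137 + 230 = 367 DD.
Total duration = 367 / 13.6 = 26.985 ≈ 27.0 days.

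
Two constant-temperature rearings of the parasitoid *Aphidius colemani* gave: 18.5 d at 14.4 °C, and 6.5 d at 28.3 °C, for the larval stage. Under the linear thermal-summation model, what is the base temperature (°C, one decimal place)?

Linear rate model ⇒ the product D·(T − T_b) is constant across temperatures.
18.5·(14.4 − T_b) = 6.5·(28.3 − T_b)
T_b = (18.5·14.4 − 6.5·28.3) / (18.5 − 6.5) = 82.45 / 12.0 = 6.871 °C ≈ 6.9 °C.

6.9 °C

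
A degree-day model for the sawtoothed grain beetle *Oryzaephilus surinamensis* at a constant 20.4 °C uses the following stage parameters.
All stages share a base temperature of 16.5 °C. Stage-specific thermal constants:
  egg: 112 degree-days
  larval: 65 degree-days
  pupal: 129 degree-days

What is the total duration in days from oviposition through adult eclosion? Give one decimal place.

Daily accumulation at 20.4 °C = 20.4 − 16.5 = 3.9 DD/day.
Total K = 112 + 65 + 129 = 306 DD.
Total duration = 306 / 3.9 = 78.462 ≈ 78.5 days.

78.5 days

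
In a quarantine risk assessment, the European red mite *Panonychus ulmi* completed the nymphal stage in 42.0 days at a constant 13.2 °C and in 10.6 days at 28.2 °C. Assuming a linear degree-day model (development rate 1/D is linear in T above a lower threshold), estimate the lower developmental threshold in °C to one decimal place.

8.1 °C

Linear rate model ⇒ the product D·(T − T_b) is constant across temperatures.
42.0·(13.2 − T_b) = 10.6·(28.2 − T_b)
T_b = (42.0·13.2 − 10.6·28.2) / (42.0 − 10.6) = 255.48 / 31.4 = 8.136 °C ≈ 8.1 °C.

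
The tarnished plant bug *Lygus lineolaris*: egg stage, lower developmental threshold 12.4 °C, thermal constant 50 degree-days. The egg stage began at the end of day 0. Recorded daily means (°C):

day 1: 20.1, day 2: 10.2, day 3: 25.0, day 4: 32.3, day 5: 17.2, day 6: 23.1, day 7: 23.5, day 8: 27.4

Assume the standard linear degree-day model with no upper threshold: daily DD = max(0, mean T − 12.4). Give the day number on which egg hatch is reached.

day 6

Daily DD above 12.4 °C: 7.7, 0.0, 12.6, 19.9, 4.8, 10.7, 11.1, 15.0.
Cumulative: 7.7, 7.7, 20.3, 40.2, 45.0, 55.7, 66.8, 81.8.
The total first reaches 50 DD on day 6.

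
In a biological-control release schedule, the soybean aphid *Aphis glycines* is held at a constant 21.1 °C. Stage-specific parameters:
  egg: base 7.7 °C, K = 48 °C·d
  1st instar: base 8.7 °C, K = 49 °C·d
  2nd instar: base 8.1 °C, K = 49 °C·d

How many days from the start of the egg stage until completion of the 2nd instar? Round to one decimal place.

11.3 days

egg: 48 / (21.1 − 7.7) = 48 / 13.4 = 3.582 d.
1st instar: 49 / (21.1 − 8.7) = 49 / 12.4 = 3.952 d.
2nd instar: 49 / (21.1 − 8.1) = 49 / 13.0 = 3.769 d.
Sum = 11.303 ≈ 11.3 days.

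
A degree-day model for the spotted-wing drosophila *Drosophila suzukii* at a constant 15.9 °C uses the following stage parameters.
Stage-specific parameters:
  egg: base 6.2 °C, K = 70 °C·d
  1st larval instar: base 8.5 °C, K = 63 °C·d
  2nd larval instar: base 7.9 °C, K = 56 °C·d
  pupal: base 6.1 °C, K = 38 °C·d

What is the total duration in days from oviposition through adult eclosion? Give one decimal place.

egg: 70 / (15.9 − 6.2) = 70 / 9.7 = 7.216 d.
1st larval instar: 63 / (15.9 − 8.5) = 63 / 7.4 = 8.514 d.
2nd larval instar: 56 / (15.9 − 7.9) = 56 / 8.0 = 7.000 d.
pupal: 38 / (15.9 − 6.1) = 38 / 9.8 = 3.878 d.
Sum = 26.608 ≈ 26.6 days.

26.6 days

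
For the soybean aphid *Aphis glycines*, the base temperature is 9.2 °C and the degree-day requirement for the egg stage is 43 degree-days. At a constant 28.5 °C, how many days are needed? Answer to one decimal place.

2.2 days

Daily accumulation = 28.5 − 9.2 = 19.3 DD/day.
Duration = 43 / 19.3 = 2.228 ≈ 2.2 days.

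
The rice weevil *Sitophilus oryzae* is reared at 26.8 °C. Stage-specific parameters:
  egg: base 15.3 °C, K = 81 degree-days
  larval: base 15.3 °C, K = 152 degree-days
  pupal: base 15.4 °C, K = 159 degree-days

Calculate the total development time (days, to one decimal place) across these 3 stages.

egg: 81 / (26.8 − 15.3) = 81 / 11.5 = 7.043 d.
larval: 152 / (26.8 − 15.3) = 152 / 11.5 = 13.217 d.
pupal: 159 / (26.8 − 15.4) = 159 / 11.4 = 13.947 d.
Sum = 34.208 ≈ 34.2 days.

34.2 days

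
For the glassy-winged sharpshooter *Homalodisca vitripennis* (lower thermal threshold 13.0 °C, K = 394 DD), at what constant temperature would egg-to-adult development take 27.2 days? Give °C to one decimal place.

Required daily accumulation = 394 / 27.2 = 14.485 DD/day.
T = T_base + 14.485 = 13.0 + 14.485 = 27.485 ≈ 27.5 °C.

27.5 °C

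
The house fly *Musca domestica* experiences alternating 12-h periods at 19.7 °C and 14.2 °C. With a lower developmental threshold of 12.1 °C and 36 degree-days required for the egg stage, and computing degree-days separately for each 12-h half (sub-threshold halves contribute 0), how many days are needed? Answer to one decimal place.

Day half: max(0, 19.7 − 12.1) × 0.5 = 7.6 × 0.5 = 3.80 DD.
Night half: max(0, 14.2 − 12.1) × 0.5 = 2.1 × 0.5 = 1.05 DD.
Per 24 h: 4.85 DD/day.
Duration = 36 / 4.85 = 7.423 ≈ 7.4 days.

7.4 days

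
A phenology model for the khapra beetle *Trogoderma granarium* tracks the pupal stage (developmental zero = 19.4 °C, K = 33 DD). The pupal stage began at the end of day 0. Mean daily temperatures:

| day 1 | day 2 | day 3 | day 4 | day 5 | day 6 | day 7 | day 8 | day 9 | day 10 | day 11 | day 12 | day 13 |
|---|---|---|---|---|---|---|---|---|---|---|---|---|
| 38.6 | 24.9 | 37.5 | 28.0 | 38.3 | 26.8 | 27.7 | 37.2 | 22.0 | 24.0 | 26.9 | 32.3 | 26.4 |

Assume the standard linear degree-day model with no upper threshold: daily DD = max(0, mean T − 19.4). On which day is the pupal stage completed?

day 3

Daily DD above 19.4 °C: 19.2, 5.5, 18.1, 8.6, 18.9, 7.4, 8.3, 17.8, 2.6, 4.6, 7.5, 12.9, 7.0.
Cumulative: 19.2, 24.7, 42.8, 51.4, 70.3, 77.7, 86.0, 103.8, 106.4, 111.0, 118.5, 131.4, 138.4.
The total first reaches 33 DD on day 3.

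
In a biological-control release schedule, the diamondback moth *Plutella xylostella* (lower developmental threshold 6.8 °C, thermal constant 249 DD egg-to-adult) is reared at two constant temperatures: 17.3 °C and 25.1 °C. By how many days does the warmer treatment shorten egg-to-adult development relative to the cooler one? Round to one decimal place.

10.1 days

At 17.3 °C: 249 / (17.3 − 6.8) = 249 / 10.5 = 23.714 d.
At 25.1 °C: 249 / (25.1 − 6.8) = 249 / 18.3 = 13.607 d.
Difference = |23.714 − 13.607| = 10.108 ≈ 10.1 days.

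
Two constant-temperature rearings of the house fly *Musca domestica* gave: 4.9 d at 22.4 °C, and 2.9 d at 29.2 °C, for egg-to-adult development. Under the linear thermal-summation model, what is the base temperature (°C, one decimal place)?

Linear rate model ⇒ the product D·(T − T_b) is constant across temperatures.
4.9·(22.4 − T_b) = 2.9·(29.2 − T_b)
T_b = (4.9·22.4 − 2.9·29.2) / (4.9 − 2.9) = 25.08 / 2.0 = 12.540 °C ≈ 12.5 °C.

12.5 °C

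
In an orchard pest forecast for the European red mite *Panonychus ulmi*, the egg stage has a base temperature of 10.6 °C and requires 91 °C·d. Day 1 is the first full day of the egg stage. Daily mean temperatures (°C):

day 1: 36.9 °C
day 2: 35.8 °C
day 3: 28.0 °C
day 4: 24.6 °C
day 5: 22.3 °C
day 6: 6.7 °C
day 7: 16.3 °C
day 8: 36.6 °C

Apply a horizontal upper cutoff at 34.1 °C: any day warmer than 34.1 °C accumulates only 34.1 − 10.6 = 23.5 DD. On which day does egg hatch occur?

day 7

Daily DD above 10.6 °C (capped at 23.5): 23.5, 23.5, 17.4, 14.0, 11.7, 0.0, 5.7, 23.5.
Cumulative: 23.5, 47.0, 64.4, 78.4, 90.1, 90.1, 95.8, 119.3.
The total first reaches 91 DD on day 7.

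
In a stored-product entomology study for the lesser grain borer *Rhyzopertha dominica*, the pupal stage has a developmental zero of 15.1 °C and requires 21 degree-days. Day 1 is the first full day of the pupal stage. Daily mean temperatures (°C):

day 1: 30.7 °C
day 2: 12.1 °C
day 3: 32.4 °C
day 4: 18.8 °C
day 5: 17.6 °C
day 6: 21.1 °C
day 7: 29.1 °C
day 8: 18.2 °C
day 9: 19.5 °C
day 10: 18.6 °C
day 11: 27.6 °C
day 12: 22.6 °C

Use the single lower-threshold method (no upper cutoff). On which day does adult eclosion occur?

Daily DD above 15.1 °C: 15.6, 0.0, 17.3, 3.7, 2.5, 6.0, 14.0, 3.1, 4.4, 3.5, 12.5, 7.5.
Cumulative: 15.6, 15.6, 32.9, 36.6, 39.1, 45.1, 59.1, 62.2, 66.6, 70.1, 82.6, 90.1.
The total first reaches 21 DD on day 3.

day 3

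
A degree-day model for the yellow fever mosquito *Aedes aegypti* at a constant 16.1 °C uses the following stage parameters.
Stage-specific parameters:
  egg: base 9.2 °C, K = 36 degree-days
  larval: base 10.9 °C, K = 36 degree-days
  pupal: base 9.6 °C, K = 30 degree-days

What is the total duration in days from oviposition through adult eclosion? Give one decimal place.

16.8 days

egg: 36 / (16.1 − 9.2) = 36 / 6.9 = 5.217 d.
larval: 36 / (16.1 − 10.9) = 36 / 5.2 = 6.923 d.
pupal: 30 / (16.1 − 9.6) = 30 / 6.5 = 4.615 d.
Sum = 16.756 ≈ 16.8 days.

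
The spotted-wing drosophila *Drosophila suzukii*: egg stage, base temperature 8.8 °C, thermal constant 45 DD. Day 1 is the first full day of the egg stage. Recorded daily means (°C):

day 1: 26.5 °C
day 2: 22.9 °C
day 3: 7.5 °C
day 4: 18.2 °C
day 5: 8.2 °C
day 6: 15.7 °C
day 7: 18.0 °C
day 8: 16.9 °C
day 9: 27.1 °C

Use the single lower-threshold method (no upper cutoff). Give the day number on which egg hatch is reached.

day 6

Daily DD above 8.8 °C: 17.7, 14.1, 0.0, 9.4, 0.0, 6.9, 9.2, 8.1, 18.3.
Cumulative: 17.7, 31.8, 31.8, 41.2, 41.2, 48.1, 57.3, 65.4, 83.7.
The total first reaches 45 DD on day 6.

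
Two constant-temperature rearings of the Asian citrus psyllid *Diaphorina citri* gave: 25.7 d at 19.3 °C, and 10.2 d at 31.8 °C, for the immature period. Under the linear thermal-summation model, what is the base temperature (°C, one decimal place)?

Linear rate model ⇒ the product D·(T − T_b) is constant across temperatures.
25.7·(19.3 − T_b) = 10.2·(31.8 − T_b)
T_b = (25.7·19.3 − 10.2·31.8) / (25.7 − 10.2) = 171.65 / 15.5 = 11.074 °C ≈ 11.1 °C.

11.1 °C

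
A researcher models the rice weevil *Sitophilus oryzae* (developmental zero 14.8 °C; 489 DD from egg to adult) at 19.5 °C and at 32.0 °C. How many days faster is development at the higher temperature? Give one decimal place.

75.6 days

At 19.5 °C: 489 / (19.5 − 14.8) = 489 / 4.7 = 104.043 d.
At 32.0 °C: 489 / (32.0 − 14.8) = 489 / 17.2 = 28.430 d.
Difference = |104.043 − 28.430| = 75.612 ≈ 75.6 days.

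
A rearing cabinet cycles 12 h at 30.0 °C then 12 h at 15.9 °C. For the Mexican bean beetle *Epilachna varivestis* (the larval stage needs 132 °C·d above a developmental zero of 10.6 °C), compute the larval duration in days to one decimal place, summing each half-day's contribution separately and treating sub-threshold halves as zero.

Day half: max(0, 30.0 − 10.6) × 0.5 = 19.4 × 0.5 = 9.70 DD.
Night half: max(0, 15.9 − 10.6) × 0.5 = 5.3 × 0.5 = 2.65 DD.
Per 24 h: 12.35 DD/day.
Duration = 132 / 12.35 = 10.688 ≈ 10.7 days.

10.7 days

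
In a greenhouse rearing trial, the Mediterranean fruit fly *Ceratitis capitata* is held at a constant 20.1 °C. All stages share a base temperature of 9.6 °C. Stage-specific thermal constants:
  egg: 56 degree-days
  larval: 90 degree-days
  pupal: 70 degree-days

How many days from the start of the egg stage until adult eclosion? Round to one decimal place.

Daily accumulation at 20.1 °C = 20.1 − 9.6 = 10.5 DD/day.
Total K = 56 + 90 + 70 = 216 DD.
Total duration = 216 / 10.5 = 20.571 ≈ 20.6 days.

20.6 days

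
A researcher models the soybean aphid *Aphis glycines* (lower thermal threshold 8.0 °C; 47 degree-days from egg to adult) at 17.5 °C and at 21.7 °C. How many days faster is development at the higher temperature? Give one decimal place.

1.5 days

At 17.5 °C: 47 / (17.5 − 8.0) = 47 / 9.5 = 4.947 d.
At 21.7 °C: 47 / (21.7 − 8.0) = 47 / 13.7 = 3.431 d.
Difference = |4.947 − 3.431| = 1.517 ≈ 1.5 days.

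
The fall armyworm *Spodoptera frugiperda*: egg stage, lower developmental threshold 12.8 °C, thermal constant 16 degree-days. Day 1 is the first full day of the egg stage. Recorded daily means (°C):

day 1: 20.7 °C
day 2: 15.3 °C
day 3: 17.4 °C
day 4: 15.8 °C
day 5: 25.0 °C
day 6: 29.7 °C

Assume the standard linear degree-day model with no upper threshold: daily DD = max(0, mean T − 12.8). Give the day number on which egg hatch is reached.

day 4

Daily DD above 12.8 °C: 7.9, 2.5, 4.6, 3.0, 12.2, 16.9.
Cumulative: 7.9, 10.4, 15.0, 18.0, 30.2, 47.1.
The total first reaches 16 DD on day 4.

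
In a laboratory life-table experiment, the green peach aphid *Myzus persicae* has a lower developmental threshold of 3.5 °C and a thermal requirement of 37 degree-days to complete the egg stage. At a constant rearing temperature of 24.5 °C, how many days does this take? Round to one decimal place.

1.8 days

Daily accumulation = 24.5 − 3.5 = 21.0 DD/day.
Duration = 37 / 21.0 = 1.762 ≈ 1.8 days.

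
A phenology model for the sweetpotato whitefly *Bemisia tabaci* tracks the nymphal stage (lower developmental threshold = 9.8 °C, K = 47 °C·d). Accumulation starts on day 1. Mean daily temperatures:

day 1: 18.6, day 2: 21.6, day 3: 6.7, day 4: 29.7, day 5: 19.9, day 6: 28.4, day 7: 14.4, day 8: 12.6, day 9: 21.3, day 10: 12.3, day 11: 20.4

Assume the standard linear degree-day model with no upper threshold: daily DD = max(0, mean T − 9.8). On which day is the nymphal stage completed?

Daily DD above 9.8 °C: 8.8, 11.8, 0.0, 19.9, 10.1, 18.6, 4.6, 2.8, 11.5, 2.5, 10.6.
Cumulative: 8.8, 20.6, 20.6, 40.5, 50.6, 69.2, 73.8, 76.6, 88.1, 90.6, 101.2.
The total first reaches 47 DD on day 5.

day 5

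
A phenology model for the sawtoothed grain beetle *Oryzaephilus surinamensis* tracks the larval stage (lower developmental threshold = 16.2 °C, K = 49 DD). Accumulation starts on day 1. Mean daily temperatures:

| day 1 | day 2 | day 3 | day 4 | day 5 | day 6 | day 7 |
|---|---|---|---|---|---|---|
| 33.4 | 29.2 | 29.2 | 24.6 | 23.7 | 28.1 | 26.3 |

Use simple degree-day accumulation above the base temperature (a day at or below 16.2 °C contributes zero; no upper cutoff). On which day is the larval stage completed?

day 4

Daily DD above 16.2 °C: 17.2, 13.0, 13.0, 8.4, 7.5, 11.9, 10.1.
Cumulative: 17.2, 30.2, 43.2, 51.6, 59.1, 71.0, 81.1.
The total first reaches 49 DD on day 4.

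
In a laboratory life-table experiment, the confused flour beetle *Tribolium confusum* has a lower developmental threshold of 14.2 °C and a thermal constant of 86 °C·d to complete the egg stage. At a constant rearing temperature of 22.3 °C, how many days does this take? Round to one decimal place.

Daily accumulation = 22.3 − 14.2 = 8.1 DD/day.
Duration = 86 / 8.1 = 10.617 ≈ 10.6 days.

10.6 days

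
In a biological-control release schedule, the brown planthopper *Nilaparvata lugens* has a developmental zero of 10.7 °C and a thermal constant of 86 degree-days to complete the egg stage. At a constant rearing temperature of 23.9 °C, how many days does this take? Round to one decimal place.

Daily accumulation = 23.9 − 10.7 = 13.2 DD/day.
Duration = 86 / 13.2 = 6.515 ≈ 6.5 days.

6.5 days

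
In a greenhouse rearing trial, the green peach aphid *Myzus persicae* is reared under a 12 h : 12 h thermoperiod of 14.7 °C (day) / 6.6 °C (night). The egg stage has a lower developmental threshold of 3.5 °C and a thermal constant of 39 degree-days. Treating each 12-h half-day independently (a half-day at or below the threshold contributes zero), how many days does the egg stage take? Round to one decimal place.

5.5 days

Day half: max(0, 14.7 − 3.5) × 0.5 = 11.2 × 0.5 = 5.60 DD.
Night half: max(0, 6.6 − 3.5) × 0.5 = 3.1 × 0.5 = 1.55 DD.
Per 24 h: 7.15 DD/day.
Duration = 39 / 7.15 = 5.455 ≈ 5.5 days.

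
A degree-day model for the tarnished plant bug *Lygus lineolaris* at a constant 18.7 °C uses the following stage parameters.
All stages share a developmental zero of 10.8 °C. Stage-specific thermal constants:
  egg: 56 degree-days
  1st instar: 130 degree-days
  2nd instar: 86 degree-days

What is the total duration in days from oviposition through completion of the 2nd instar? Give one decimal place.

Daily accumulation at 18.7 °C = 18.7 − 10.8 = 7.9 DD/day.
Total K = 56 + 130 + 86 = 272 DD.
Total duration = 272 / 7.9 = 34.430 ≈ 34.4 days.

34.4 days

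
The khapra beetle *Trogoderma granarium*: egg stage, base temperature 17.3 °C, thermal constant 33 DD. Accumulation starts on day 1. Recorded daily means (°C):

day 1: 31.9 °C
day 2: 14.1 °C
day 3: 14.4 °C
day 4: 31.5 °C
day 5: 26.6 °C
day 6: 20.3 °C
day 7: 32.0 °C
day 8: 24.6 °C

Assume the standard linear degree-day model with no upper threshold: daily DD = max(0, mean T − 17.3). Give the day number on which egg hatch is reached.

Daily DD above 17.3 °C: 14.6, 0.0, 0.0, 14.2, 9.3, 3.0, 14.7, 7.3.
Cumulative: 14.6, 14.6, 14.6, 28.8, 38.1, 41.1, 55.8, 63.1.
The total first reaches 33 DD on day 5.

day 5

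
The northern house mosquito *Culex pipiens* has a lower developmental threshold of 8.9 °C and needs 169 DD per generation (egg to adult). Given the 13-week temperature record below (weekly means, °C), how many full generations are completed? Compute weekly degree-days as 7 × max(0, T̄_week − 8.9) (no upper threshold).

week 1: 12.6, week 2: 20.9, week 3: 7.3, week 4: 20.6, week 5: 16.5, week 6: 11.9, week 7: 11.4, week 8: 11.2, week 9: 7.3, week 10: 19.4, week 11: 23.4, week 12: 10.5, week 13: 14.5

Weekly DD (7 × max(0, T̄ − 8.9)): 25.9, 84.0, 0.0, 81.9, 53.2, 21.0, 17.5, 16.1, 0.0, 73.5, 101.5, 11.2, 39.2.
Season total = 525.0 DD.
Complete generations = ⌊525.0 / 169⌋ = 3.

3 generations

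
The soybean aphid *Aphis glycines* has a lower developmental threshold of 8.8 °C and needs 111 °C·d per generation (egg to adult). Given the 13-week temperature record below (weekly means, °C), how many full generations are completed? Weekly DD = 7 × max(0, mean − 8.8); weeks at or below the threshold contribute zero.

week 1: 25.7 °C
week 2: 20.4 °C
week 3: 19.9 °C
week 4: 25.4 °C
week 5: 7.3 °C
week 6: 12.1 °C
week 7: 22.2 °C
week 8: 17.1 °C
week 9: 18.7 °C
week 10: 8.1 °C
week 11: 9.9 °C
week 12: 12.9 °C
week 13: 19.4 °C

6 generations

Weekly DD (7 × max(0, T̄ − 8.8)): 118.3, 81.2, 77.7, 116.2, 0.0, 23.1, 93.8, 58.1, 69.3, 0.0, 7.7, 28.7, 74.2.
Season total = 748.3 DD.
Complete generations = ⌊748.3 / 111⌋ = 6.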